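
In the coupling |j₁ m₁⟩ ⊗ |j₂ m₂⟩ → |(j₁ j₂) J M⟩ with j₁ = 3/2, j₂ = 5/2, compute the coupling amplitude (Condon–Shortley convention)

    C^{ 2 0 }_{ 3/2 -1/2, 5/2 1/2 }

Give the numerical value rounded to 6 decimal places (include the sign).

−√(1/14) = -0.267261

triangle: 2!·1!·3!/7! = 12/5040
(j±m)!: 1!·2!·3!·2!·2!·2! = 96
prefactor² = (2J+1)·Δ·N² = 8/7
  k=1: −1/(1!·1!·1!·2!·0!·1!) = -1/2
  k=2: +1/(2!·0!·0!·1!·1!·2!) = 1/4
Σ = -1/4  ⇒  CG² = 8/7·(-1/4)² = 1/14
CG = −√(1/14) = -0.267261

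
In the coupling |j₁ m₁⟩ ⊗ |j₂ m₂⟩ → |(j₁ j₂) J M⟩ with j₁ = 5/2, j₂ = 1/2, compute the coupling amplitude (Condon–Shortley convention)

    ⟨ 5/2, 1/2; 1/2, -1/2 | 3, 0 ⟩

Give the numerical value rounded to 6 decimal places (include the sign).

+0.707107  (= +√(1/2))

j₁+j₂−J=0  J+j₁−j₂=5  J−j₁+j₂=1  j₁+j₂+J+1=7
(j₁±m₁, j₂±m₂, J±M) = (3,2,0,1,3,3)
P² = 72
sum k=0..0:
  [0] +1/12 = 1/12
S = 1/12
C² = P²·S² = 1/2 ; C = +0.707107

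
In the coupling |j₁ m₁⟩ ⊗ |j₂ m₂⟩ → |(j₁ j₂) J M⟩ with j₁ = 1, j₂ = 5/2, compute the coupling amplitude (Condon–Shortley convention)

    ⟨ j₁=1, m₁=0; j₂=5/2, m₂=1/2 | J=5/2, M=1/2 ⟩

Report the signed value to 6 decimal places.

-0.169031

j₁+j₂−J=1  J+j₁−j₂=1  J−j₁+j₂=4  j₁+j₂+J+1=7
(j₁±m₁, j₂±m₂, J±M) = (1,1,3,2,3,2)
P² = 144/35
sum k=0..1:
  [0] +1/6 = 1/6
  [1] −1/4 = -1/4
S = -1/12
C² = P²·S² = 1/35 ; C = -0.169031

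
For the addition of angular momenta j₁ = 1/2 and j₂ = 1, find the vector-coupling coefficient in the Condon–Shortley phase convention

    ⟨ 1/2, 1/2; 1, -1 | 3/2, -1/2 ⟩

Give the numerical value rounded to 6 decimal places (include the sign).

+0.577350

triangle: 0!×1!×2!/4! = 2/24
(j±m)!: 1!×0!×0!×2!×1!×2! = 4
prefactor² = (2J+1)×Δ×N² = 4/3
  k=0: +1/(0!×0!×0!×0!×1!×2!) = 1/2
Σ = 1/2  ⇒  CG² = 4/3×1/2² = 1/3
CG = +√(1/3) = +0.577350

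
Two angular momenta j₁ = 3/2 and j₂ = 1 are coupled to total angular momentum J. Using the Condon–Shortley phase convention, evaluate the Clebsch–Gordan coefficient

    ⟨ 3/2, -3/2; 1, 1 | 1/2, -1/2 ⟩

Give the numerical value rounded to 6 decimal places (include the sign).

+√(1/2) ≈ +0.707107

√[2·2!1!0!/4! · 0!3!2!0!0!1!] = √(2)
  +(−1)^2/∏(2,0,1,0,0,0)! = 1/2  (running 1/2)
⟨..|..⟩ = √(2)·(1/2) = +0.707107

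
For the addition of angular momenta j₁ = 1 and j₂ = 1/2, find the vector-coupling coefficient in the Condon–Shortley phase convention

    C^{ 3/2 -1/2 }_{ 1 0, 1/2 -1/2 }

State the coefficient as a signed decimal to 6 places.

+0.816497

triangle: 0!*2!*1!/4! = 2/24
(j±m)!: 1!*1!*0!*1!*1!*2! = 2
prefactor² = (2J+1)*Δ*N² = 2/3
  k=0: +1/(0!*0!*1!*0!*1!*1!) = 1
Σ = 1  ⇒  CG² = 2/3*1² = 2/3
CG = +√(2/3) = +0.816497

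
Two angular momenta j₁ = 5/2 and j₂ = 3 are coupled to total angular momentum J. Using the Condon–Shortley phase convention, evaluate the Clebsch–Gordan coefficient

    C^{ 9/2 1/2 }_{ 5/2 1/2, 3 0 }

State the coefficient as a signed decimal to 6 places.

+0.208063  (= +√(10/231))

√[10·1!4!5!/11! · 3!2!3!3!5!4!] = √(69120/77)
  +(−1)^0/∏(0,1,2,3,2,2)! = 1/48  (running 1/48)
  +(−1)^1/∏(1,0,1,2,3,3)! = -1/72  (running 1/144)
⟨..|..⟩ = √(69120/77)·(1/144) = +0.208063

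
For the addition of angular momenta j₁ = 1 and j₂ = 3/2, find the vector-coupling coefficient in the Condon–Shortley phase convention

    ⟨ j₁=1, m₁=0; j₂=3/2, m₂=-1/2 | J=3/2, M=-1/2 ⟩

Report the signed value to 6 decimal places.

+√(1/15) = +0.258199

triangle: 1!×1!×2!/5! = 2/120
(j±m)!: 1!×1!×1!×2!×1!×2! = 4
prefactor² = (2J+1)×Δ×N² = 4/15
  k=0: +1/(0!×1!×1!×1!×0!×1!) = 1
  k=1: −1/(1!×0!×0!×0!×1!×2!) = -1/2
Σ = 1/2  ⇒  CG² = 4/15×1/2² = 1/15
CG = +√(1/15) = +0.258199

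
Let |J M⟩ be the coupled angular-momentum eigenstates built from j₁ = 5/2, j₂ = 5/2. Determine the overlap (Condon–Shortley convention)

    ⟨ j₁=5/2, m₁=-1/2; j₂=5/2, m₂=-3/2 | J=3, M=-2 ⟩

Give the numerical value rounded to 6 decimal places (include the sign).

−√(1/12) = -0.288675

triangle: 2!·3!·3!/9! = 72/362880
(j±m)!: 2!·3!·1!·4!·1!·5! = 34560
prefactor² = (2J+1)·Δ·N² = 48
  k=0: +1/(0!·2!·3!·1!·0!·2!) = 1/24
  k=1: −1/(1!·1!·2!·0!·1!·3!) = -1/12
Σ = -1/24  ⇒  CG² = 48·(-1/24)² = 1/12
CG = −√(1/12) = -0.288675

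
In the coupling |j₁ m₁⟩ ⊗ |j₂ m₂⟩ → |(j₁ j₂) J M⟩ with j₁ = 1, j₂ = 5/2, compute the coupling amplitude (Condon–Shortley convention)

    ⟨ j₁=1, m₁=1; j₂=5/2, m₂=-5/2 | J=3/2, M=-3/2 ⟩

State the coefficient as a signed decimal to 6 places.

+0.816497

triangle: 2!×0!×3!/6! = 12/720
(j±m)!: 2!×0!×0!×5!×0!×3! = 1440
prefactor² = (2J+1)×Δ×N² = 96
  k=0: +1/(0!×2!×0!×0!×0!×3!) = 1/12
Σ = 1/12  ⇒  CG² = 96×1/12² = 2/3
CG = +√(2/3) = +0.816497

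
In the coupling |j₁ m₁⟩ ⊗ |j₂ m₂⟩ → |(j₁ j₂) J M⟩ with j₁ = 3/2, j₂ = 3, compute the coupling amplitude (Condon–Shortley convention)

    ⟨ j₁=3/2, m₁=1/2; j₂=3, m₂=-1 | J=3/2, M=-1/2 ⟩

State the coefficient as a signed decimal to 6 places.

−√(12/35) = -0.585540

j₁+j₂−J=3  J+j₁−j₂=0  J−j₁+j₂=3  j₁+j₂+J+1=7
(j₁±m₁, j₂±m₂, J±M) = (2,1,2,4,1,2)
P² = 192/35
sum k=1..1:
  [1] −1/4 = -1/4
S = -1/4
C² = P²·S² = 12/35 ; C = -0.585540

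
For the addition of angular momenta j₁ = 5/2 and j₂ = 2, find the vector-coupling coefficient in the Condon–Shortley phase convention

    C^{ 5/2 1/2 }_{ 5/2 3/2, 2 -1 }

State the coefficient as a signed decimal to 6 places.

+0.414039  (= +√(6/35))

j₁+j₂−J=2  J+j₁−j₂=3  J−j₁+j₂=2  j₁+j₂+J+1=8
(j₁±m₁, j₂±m₂, J±M) = (4,1,1,3,3,2)
P² = 216/35
sum k=0..1:
  [0] +1/4 = 1/4
  [1] −1/12 = -1/12
S = 1/6
C² = P²·S² = 6/35 ; C = +0.414039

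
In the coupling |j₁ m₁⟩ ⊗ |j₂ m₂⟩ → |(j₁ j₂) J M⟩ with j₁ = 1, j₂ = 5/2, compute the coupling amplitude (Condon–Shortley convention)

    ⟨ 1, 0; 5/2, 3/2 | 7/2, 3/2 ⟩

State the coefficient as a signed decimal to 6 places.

j₁+j₂−J=0  J+j₁−j₂=2  J−j₁+j₂=5  j₁+j₂+J+1=8
(j₁±m₁, j₂±m₂, J±M) = (1,1,4,1,5,2)
P² = 1920/7
sum k=0..0:
  [0] +1/24 = 1/24
S = 1/24
C² = P²·S² = 10/21 ; C = +0.690066

+0.690066  (= +√(10/21))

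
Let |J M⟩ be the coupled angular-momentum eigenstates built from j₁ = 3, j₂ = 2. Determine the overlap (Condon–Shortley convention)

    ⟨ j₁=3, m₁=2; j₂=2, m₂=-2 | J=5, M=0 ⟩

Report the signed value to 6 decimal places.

+0.154303

√[11·0!6!4!/11! · 5!1!0!4!5!5!] = √(1382400/7)
  +(−1)^0/∏(0,0,1,0,5,4)! = 1/2880  (running 1/2880)
⟨..|..⟩ = √(1382400/7)·(1/2880) = +0.154303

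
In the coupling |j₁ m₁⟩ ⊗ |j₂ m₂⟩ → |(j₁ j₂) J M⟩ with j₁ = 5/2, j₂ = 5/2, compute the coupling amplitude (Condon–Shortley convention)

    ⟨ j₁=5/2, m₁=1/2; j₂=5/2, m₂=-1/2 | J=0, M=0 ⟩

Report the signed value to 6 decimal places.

+0.408248  (= +√(1/6))

j₁+j₂−J=5  J+j₁−j₂=0  J−j₁+j₂=0  j₁+j₂+J+1=6
(j₁±m₁, j₂±m₂, J±M) = (3,2,2,3,0,0)
P² = 24
sum k=2..2:
  [2] +1/12 = 1/12
S = 1/12
C² = P²·S² = 1/6 ; C = +0.408248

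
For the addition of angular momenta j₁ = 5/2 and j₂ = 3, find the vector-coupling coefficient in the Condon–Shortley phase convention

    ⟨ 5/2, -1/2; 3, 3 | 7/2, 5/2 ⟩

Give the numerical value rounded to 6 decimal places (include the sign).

√[8·2!3!4!/10! · 2!3!6!0!6!1!] = √(27648/7)
  +(−1)^2/∏(2,0,1,4,2,0)! = 1/96  (running 1/96)
⟨..|..⟩ = √(27648/7)·(1/96) = +0.654654

+√(3/7) = +0.654654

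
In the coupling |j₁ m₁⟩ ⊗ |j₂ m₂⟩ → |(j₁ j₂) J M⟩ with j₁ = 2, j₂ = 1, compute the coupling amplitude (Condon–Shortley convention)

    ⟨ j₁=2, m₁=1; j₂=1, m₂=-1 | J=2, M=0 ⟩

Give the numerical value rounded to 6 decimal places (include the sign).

+0.707107

√[5·1!3!1!/6! · 3!1!0!2!2!2!] = √(2)
  +(−1)^0/∏(0,1,1,0,2,1)! = 1/2  (running 1/2)
⟨..|..⟩ = √(2)·(1/2) = +0.707107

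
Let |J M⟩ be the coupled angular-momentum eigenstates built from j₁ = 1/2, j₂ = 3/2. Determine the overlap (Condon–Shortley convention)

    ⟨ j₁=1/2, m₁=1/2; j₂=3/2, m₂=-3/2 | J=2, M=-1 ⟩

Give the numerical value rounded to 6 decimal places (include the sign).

j₁+j₂−J=0  J+j₁−j₂=1  J−j₁+j₂=3  j₁+j₂+J+1=5
(j₁±m₁, j₂±m₂, J±M) = (1,0,0,3,1,3)
P² = 9
sum k=0..0:
  [0] +1/6 = 1/6
S = 1/6
C² = P²·S² = 1/4 ; C = +0.500000

+√(1/4) ≈ +0.500000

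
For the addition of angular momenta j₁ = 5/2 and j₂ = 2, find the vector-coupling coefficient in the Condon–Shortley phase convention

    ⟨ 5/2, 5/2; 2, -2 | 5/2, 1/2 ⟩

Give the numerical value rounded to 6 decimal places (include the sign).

√[6·2!3!2!/8! · 5!0!0!4!3!2!] = √(864/7)
  +(−1)^0/∏(0,2,0,0,3,2)! = 1/24  (running 1/24)
⟨..|..⟩ = √(864/7)·(1/24) = +0.462910

+0.462910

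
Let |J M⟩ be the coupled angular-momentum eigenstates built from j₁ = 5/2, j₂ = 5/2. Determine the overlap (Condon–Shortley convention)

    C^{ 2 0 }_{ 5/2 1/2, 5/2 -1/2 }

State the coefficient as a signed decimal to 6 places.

triangle: 3!×2!×2!/8! = 24/40320
(j±m)!: 3!×2!×2!×3!×2!×2! = 576
prefactor² = (2J+1)×Δ×N² = 12/7
  k=0: +1/(0!×3!×2!×2!×0!×0!) = 1/24
  k=1: −1/(1!×2!×1!×1!×1!×1!) = -1/2
  k=2: +1/(2!×1!×0!×0!×2!×2!) = 1/8
Σ = -1/3  ⇒  CG² = 12/7×(-1/3)² = 4/21
CG = −√(4/21) = -0.436436

−√(4/21) = -0.436436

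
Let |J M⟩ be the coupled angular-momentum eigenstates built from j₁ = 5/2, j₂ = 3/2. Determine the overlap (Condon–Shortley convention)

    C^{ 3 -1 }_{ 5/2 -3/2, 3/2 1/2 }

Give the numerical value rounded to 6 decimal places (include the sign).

−√(49/120) ≈ -0.639010

√[7·1!4!2!/8! · 1!4!2!1!2!4!] = √(96/5)
  +(−1)^0/∏(0,1,4,2,0,0)! = 1/48  (running 1/48)
  +(−1)^1/∏(1,0,3,1,1,1)! = -1/6  (running -7/48)
⟨..|..⟩ = √(96/5)·(-7/48) = -0.639010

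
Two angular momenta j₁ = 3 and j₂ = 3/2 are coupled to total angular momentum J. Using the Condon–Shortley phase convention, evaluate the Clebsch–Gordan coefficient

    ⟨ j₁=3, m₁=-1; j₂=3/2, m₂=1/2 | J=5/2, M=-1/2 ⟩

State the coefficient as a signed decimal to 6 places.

-0.119523

j₁+j₂−J=2  J+j₁−j₂=4  J−j₁+j₂=1  j₁+j₂+J+1=8
(j₁±m₁, j₂±m₂, J±M) = (2,4,2,1,2,3)
P² = 288/35
sum k=1..2:
  [1] −1/6 = -1/6
  [2] +1/8 = 1/8
S = -1/24
C² = P²·S² = 1/70 ; C = -0.119523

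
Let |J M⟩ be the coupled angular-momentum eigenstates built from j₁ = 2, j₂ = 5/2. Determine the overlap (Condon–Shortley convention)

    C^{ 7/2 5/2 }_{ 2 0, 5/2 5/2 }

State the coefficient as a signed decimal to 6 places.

-0.690066  (= −√(10/21))

triangle: 1!*3!*4!/9! = 144/362880
(j±m)!: 2!*2!*5!*0!*6!*1! = 345600
prefactor² = (2J+1)*Δ*N² = 7680/7
  k=1: −1/(1!*0!*1!*4!*2!*0!) = -1/48
Σ = -1/48  ⇒  CG² = 7680/7*(-1/48)² = 10/21
CG = −√(10/21) = -0.690066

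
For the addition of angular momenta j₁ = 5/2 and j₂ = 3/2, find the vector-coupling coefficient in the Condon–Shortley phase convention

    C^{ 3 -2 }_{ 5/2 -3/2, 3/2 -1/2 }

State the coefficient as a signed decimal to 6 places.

−√(1/12) ≈ -0.288675

j₁+j₂−J=1  J+j₁−j₂=4  J−j₁+j₂=2  j₁+j₂+J+1=8
(j₁±m₁, j₂±m₂, J±M) = (1,4,1,2,1,5)
P² = 48
sum k=0..1:
  [0] +1/24 = 1/24
  [1] −1/12 = -1/12
S = -1/24
C² = P²·S² = 1/12 ; C = -0.288675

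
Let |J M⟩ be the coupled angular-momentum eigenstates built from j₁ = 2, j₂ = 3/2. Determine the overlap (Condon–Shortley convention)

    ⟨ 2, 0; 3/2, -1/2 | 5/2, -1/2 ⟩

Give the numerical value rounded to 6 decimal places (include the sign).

+0.292770

triangle: 1!*3!*2!/7! = 12/5040
(j±m)!: 2!*2!*1!*2!*2!*3! = 96
prefactor² = (2J+1)*Δ*N² = 48/35
  k=0: +1/(0!*1!*2!*1!*1!*1!) = 1/2
  k=1: −1/(1!*0!*1!*0!*2!*2!) = -1/4
Σ = 1/4  ⇒  CG² = 48/35*1/4² = 3/35
CG = +√(3/35) = +0.292770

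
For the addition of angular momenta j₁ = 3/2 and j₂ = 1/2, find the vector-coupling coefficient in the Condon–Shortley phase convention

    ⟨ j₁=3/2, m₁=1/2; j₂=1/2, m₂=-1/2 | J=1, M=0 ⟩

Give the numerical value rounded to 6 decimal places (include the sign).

√[3·1!2!0!/4! · 2!1!0!1!1!1!] = √(1/2)
  +(−1)^0/∏(0,1,1,0,1,0)! = 1  (running 1)
⟨..|..⟩ = √(1/2)·(1) = +0.707107

+0.707107  (= +√(1/2))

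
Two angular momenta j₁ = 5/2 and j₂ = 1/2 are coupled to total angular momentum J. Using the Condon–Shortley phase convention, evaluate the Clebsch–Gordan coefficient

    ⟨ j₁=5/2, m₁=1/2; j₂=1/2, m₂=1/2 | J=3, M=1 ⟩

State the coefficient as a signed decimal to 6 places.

+√(2/3) ≈ +0.816497

j₁+j₂−J=0  J+j₁−j₂=5  J−j₁+j₂=1  j₁+j₂+J+1=7
(j₁±m₁, j₂±m₂, J±M) = (3,2,1,0,4,2)
P² = 96
sum k=0..0:
  [0] +1/12 = 1/12
S = 1/12
C² = P²·S² = 2/3 ; C = +0.816497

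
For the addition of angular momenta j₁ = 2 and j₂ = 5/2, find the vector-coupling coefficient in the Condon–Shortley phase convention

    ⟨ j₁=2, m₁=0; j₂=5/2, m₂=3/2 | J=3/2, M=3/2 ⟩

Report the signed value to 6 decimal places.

+√(12/35) ≈ +0.585540

√[4·3!1!2!/7! · 2!2!4!1!3!0!] = √(192/35)
  +(−1)^2/∏(2,1,0,2,1,0)! = 1/4  (running 1/4)
⟨..|..⟩ = √(192/35)·(1/4) = +0.585540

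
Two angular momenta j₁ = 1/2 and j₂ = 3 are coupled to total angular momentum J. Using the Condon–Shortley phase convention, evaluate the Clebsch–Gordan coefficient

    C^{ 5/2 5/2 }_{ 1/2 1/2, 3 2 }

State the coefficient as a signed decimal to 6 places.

+0.377964  (= +√(1/7))

√[6·1!0!5!/7! · 1!0!5!1!5!0!] = √(14400/7)
  +(−1)^0/∏(0,1,0,5,0,0)! = 1/120  (running 1/120)
⟨..|..⟩ = √(14400/7)·(1/120) = +0.377964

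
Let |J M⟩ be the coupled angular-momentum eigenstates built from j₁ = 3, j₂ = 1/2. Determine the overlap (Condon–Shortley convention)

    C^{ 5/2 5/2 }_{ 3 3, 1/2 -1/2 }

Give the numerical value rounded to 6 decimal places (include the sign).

j₁+j₂−J=1  J+j₁−j₂=5  J−j₁+j₂=0  j₁+j₂+J+1=7
(j₁±m₁, j₂±m₂, J±M) = (6,0,0,1,5,0)
P² = 86400/7
sum k=0..0:
  [0] +1/120 = 1/120
S = 1/120
C² = P²·S² = 6/7 ; C = +0.925820

+√(6/7) = +0.925820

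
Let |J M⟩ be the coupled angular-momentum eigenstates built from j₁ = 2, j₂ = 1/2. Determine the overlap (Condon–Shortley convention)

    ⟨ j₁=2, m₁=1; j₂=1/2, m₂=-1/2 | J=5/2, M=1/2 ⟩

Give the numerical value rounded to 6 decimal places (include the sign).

√[6·0!4!1!/6! · 3!1!0!1!3!2!] = √(72/5)
  +(−1)^0/∏(0,0,1,0,3,1)! = 1/6  (running 1/6)
⟨..|..⟩ = √(72/5)·(1/6) = +0.632456

+√(2/5) ≈ +0.632456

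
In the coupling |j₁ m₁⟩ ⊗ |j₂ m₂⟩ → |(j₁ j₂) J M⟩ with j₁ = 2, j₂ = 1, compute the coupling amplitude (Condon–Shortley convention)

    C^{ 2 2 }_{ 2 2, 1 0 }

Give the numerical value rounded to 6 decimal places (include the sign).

+√(2/3) = +0.816497

triangle: 1!×3!×1!/6! = 6/720
(j±m)!: 4!×0!×1!×1!×4!×0! = 576
prefactor² = (2J+1)×Δ×N² = 24
  k=0: +1/(0!×1!×0!×1!×3!×0!) = 1/6
Σ = 1/6  ⇒  CG² = 24×1/6² = 2/3
CG = +√(2/3) = +0.816497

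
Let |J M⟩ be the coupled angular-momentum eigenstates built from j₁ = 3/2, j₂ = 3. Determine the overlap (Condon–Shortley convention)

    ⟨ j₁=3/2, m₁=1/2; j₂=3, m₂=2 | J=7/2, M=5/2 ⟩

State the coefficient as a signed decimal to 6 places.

triangle: 1!*2!*5!/9! = 240/362880
(j±m)!: 2!*1!*5!*1!*6!*1! = 172800
prefactor² = (2J+1)*Δ*N² = 6400/7
  k=0: +1/(0!*1!*1!*5!*1!*0!) = 1/120
  k=1: −1/(1!*0!*0!*4!*2!*1!) = -1/48
Σ = -1/80  ⇒  CG² = 6400/7*(-1/80)² = 1/7
CG = −√(1/7) = -0.377964

−√(1/7) ≈ -0.377964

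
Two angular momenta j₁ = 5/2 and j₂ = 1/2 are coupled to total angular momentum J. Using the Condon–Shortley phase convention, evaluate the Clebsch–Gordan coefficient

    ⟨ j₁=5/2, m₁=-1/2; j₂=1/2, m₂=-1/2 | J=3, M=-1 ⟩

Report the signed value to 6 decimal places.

+√(2/3) ≈ +0.816497

j₁+j₂−J=0  J+j₁−j₂=5  J−j₁+j₂=1  j₁+j₂+J+1=7
(j₁±m₁, j₂±m₂, J±M) = (2,3,0,1,2,4)
P² = 96
sum k=0..0:
  [0] +1/12 = 1/12
S = 1/12
C² = P²·S² = 2/3 ; C = +0.816497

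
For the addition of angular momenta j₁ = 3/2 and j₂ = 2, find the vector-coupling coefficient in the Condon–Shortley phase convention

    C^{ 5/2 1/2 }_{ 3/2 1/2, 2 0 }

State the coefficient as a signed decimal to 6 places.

+√(3/35) = +0.292770

√[6·1!2!3!/7! · 2!1!2!2!3!2!] = √(48/35)
  +(−1)^0/∏(0,1,1,2,1,1)! = 1/2  (running 1/2)
  +(−1)^1/∏(1,0,0,1,2,2)! = -1/4  (running 1/4)
⟨..|..⟩ = √(48/35)·(1/4) = +0.292770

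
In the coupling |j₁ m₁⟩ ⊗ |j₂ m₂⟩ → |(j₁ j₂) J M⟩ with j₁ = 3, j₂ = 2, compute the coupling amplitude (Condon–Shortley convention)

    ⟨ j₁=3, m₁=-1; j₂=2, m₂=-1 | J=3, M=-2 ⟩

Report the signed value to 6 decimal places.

j₁+j₂−J=2  J+j₁−j₂=4  J−j₁+j₂=2  j₁+j₂+J+1=9
(j₁±m₁, j₂±m₂, J±M) = (2,4,1,3,1,5)
P² = 64
sum k=0..1:
  [0] +1/48 = 1/48
  [1] −1/12 = -1/12
S = -1/16
C² = P²·S² = 1/4 ; C = -0.500000

-0.500000  (= −√(1/4))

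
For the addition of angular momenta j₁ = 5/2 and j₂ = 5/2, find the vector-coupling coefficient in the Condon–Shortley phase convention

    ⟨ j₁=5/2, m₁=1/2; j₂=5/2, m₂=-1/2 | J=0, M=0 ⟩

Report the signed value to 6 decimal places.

triangle: 5!·0!·0!/6! = 120/720
(j±m)!: 3!·2!·2!·3!·0!·0! = 144
prefactor² = (2J+1)·Δ·N² = 24
  k=2: +1/(2!·3!·0!·0!·0!·0!) = 1/12
Σ = 1/12  ⇒  CG² = 24·1/12² = 1/6
CG = +√(1/6) = +0.408248

+√(1/6) ≈ +0.408248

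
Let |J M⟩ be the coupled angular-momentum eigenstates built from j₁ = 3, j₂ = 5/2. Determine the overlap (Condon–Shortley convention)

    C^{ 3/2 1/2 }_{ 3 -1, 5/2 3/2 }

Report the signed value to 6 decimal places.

-0.483046  (= −√(7/30))

triangle: 4!·2!·1!/8! = 48/40320
(j±m)!: 2!·4!·4!·1!·2!·1! = 2304
prefactor² = (2J+1)·Δ·N² = 384/35
  k=3: −1/(3!·1!·1!·1!·1!·0!) = -1/6
  k=4: +1/(4!·0!·0!·0!·2!·1!) = 1/48
Σ = -7/48  ⇒  CG² = 384/35·(-7/48)² = 7/30
CG = −√(7/30) = -0.483046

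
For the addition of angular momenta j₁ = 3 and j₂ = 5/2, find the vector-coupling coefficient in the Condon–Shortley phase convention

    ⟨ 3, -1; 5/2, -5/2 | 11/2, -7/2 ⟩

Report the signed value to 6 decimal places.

+√(3/11) = +0.522233

j₁+j₂−J=0  J+j₁−j₂=6  J−j₁+j₂=5  j₁+j₂+J+1=12
(j₁±m₁, j₂±m₂, J±M) = (2,4,0,5,2,9)
P² = 99532800/11
sum k=0..0:
  [0] +1/5760 = 1/5760
S = 1/5760
C² = P²·S² = 3/11 ; C = +0.522233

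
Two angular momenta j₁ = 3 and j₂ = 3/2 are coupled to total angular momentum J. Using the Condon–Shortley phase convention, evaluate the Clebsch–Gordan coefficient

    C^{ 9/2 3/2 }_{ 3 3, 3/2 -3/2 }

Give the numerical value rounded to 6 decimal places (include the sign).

j₁+j₂−J=0  J+j₁−j₂=6  J−j₁+j₂=3  j₁+j₂+J+1=10
(j₁±m₁, j₂±m₂, J±M) = (6,0,0,3,6,3)
P² = 1555200/7
sum k=0..0:
  [0] +1/4320 = 1/4320
S = 1/4320
C² = P²·S² = 1/84 ; C = +0.109109

+√(1/84) ≈ +0.109109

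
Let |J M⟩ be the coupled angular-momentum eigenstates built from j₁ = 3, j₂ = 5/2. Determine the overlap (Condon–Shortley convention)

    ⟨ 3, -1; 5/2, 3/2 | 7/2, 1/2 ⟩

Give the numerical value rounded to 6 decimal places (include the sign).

+0.356348

triangle: 2!*4!*3!/10! = 288/3628800
(j±m)!: 2!*4!*4!*1!*4!*3! = 165888
prefactor² = (2J+1)*Δ*N² = 18432/175
  k=1: −1/(1!*1!*3!*3!*1!*0!) = -1/36
  k=2: +1/(2!*0!*2!*2!*2!*1!) = 1/16
Σ = 5/144  ⇒  CG² = 18432/175*5/144² = 8/63
CG = +√(8/63) = +0.356348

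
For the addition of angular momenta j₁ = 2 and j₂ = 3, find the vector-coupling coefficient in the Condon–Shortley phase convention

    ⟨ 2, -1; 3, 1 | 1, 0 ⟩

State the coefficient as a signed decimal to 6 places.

triangle: 4!·0!·2!/7! = 48/5040
(j±m)!: 1!·3!·4!·2!·1!·1! = 288
prefactor² = (2J+1)·Δ·N² = 288/35
  k=3: −1/(3!·1!·0!·1!·0!·1!) = -1/6
Σ = -1/6  ⇒  CG² = 288/35·(-1/6)² = 8/35
CG = −√(8/35) = -0.478091

-0.478091  (= −√(8/35))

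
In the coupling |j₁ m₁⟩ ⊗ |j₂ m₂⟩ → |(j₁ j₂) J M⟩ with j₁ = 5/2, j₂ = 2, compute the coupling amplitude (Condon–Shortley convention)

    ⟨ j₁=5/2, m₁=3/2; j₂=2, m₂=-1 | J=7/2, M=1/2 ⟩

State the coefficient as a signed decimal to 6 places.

+0.619780  (= +√(121/315))

√[8·1!4!3!/9! · 4!1!1!3!4!3!] = √(2304/35)
  +(−1)^0/∏(0,1,1,1,3,2)! = 1/12  (running 1/12)
  +(−1)^1/∏(1,0,0,0,4,3)! = -1/144  (running 11/144)
⟨..|..⟩ = √(2304/35)·(11/144) = +0.619780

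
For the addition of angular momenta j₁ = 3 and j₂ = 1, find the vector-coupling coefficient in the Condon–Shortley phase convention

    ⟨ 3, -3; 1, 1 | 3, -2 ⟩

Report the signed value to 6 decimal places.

triangle: 1!·5!·1!/8! = 120/40320
(j±m)!: 0!·6!·2!·0!·1!·5! = 172800
prefactor² = (2J+1)·Δ·N² = 3600
  k=1: −1/(1!·0!·5!·1!·0!·0!) = -1/120
Σ = -1/120  ⇒  CG² = 3600·(-1/120)² = 1/4
CG = −√(1/4) = -0.500000

−√(1/4) = -0.500000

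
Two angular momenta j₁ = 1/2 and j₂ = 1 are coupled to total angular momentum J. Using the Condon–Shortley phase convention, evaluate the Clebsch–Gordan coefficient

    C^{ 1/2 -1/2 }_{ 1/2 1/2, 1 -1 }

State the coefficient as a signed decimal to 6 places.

+√(2/3) = +0.816497

triangle: 1!×0!×1!/3! = 1/6
(j±m)!: 1!×0!×0!×2!×0!×1! = 2
prefactor² = (2J+1)×Δ×N² = 2/3
  k=0: +1/(0!×1!×0!×0!×0!×1!) = 1
Σ = 1  ⇒  CG² = 2/3×1² = 2/3
CG = +√(2/3) = +0.816497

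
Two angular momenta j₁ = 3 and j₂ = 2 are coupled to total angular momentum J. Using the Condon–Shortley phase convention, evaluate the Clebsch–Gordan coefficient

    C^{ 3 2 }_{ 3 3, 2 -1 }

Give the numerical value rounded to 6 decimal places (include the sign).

+0.645497  (= +√(5/12))

triangle: 2!*4!*2!/9! = 96/362880
(j±m)!: 6!*0!*1!*3!*5!*1! = 518400
prefactor² = (2J+1)*Δ*N² = 960
  k=0: +1/(0!*2!*0!*1!*4!*1!) = 1/48
Σ = 1/48  ⇒  CG² = 960*1/48² = 5/12
CG = +√(5/12) = +0.645497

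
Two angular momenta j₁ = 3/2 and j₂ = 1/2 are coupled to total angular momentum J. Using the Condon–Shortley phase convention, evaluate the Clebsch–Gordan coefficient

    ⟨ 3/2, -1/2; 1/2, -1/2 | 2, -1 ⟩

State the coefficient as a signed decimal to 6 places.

√[5·0!3!1!/5! · 1!2!0!1!1!3!] = √(3)
  +(−1)^0/∏(0,0,2,0,1,1)! = 1/2  (running 1/2)
⟨..|..⟩ = √(3)·(1/2) = +0.866025

+0.866025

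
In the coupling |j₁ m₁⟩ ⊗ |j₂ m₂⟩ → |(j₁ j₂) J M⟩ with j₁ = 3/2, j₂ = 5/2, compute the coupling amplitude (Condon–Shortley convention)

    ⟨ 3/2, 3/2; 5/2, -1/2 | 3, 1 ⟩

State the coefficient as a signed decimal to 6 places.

+√(9/20) ≈ +0.670820

√[7·1!2!4!/8! · 3!0!2!3!4!2!] = √(144/5)
  +(−1)^0/∏(0,1,0,2,2,2)! = 1/8  (running 1/8)
⟨..|..⟩ = √(144/5)·(1/8) = +0.670820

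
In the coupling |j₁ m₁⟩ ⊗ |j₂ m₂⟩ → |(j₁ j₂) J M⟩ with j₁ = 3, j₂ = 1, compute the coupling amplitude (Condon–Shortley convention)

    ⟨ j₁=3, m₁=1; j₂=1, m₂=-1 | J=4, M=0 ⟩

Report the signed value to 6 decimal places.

+√(3/14) = +0.462910

j₁+j₂−J=0  J+j₁−j₂=6  J−j₁+j₂=2  j₁+j₂+J+1=9
(j₁±m₁, j₂±m₂, J±M) = (4,2,0,2,4,4)
P² = 13824/7
sum k=0..0:
  [0] +1/96 = 1/96
S = 1/96
C² = P²·S² = 3/14 ; C = +0.462910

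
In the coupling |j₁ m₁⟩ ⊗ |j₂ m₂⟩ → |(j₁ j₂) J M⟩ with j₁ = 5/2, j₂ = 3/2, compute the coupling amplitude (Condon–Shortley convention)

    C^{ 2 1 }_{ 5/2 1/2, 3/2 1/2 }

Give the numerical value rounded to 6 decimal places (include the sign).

-0.545545  (= −√(25/84))

j₁+j₂−J=2  J+j₁−j₂=3  J−j₁+j₂=1  j₁+j₂+J+1=7
(j₁±m₁, j₂±m₂, J±M) = (3,2,2,1,3,1)
P² = 12/7
sum k=1..2:
  [1] −1/2 = -1/2
  [2] +1/12 = 1/12
S = -5/12
C² = P²·S² = 25/84 ; C = -0.545545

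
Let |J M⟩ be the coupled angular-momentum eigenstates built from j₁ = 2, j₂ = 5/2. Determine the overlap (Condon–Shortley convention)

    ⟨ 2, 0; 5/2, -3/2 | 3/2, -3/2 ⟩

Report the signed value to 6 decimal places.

−√(12/35) ≈ -0.585540

j₁+j₂−J=3  J+j₁−j₂=1  J−j₁+j₂=2  j₁+j₂+J+1=7
(j₁±m₁, j₂±m₂, J±M) = (2,2,1,4,0,3)
P² = 192/35
sum k=1..1:
  [1] −1/4 = -1/4
S = -1/4
C² = P²·S² = 12/35 ; C = -0.585540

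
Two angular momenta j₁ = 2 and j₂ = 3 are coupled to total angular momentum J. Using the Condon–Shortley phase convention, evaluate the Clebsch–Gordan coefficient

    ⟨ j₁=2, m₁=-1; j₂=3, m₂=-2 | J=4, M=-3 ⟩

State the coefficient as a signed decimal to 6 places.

+0.223607

j₁+j₂−J=1  J+j₁−j₂=3  J−j₁+j₂=5  j₁+j₂+J+1=10
(j₁±m₁, j₂±m₂, J±M) = (1,3,1,5,1,7)
P² = 6480
sum k=0..1:
  [0] +1/144 = 1/144
  [1] −1/240 = -1/240
S = 1/360
C² = P²·S² = 1/20 ; C = +0.223607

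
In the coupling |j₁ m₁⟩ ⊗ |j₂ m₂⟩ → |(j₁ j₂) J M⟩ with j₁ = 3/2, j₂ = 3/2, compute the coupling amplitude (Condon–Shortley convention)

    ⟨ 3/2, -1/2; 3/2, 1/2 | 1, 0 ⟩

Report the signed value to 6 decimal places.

−√(1/20) = -0.223607

triangle: 2!·1!·1!/5! = 2/120
(j±m)!: 1!·2!·2!·1!·1!·1! = 4
prefactor² = (2J+1)·Δ·N² = 1/5
  k=1: −1/(1!·1!·1!·1!·0!·0!) = -1
  k=2: +1/(2!·0!·0!·0!·1!·1!) = 1/2
Σ = -1/2  ⇒  CG² = 1/5·(-1/2)² = 1/20
CG = −√(1/20) = -0.223607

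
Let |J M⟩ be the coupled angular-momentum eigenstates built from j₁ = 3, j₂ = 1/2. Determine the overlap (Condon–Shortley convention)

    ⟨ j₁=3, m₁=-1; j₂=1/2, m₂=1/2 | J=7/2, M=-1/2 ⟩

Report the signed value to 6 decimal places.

triangle: 0!·6!·1!/8! = 720/40320
(j±m)!: 2!·4!·1!·0!·3!·4! = 6912
prefactor² = (2J+1)·Δ·N² = 6912/7
  k=0: +1/(0!·0!·4!·1!·2!·0!) = 1/48
Σ = 1/48  ⇒  CG² = 6912/7·1/48² = 3/7
CG = +√(3/7) = +0.654654

+√(3/7) = +0.654654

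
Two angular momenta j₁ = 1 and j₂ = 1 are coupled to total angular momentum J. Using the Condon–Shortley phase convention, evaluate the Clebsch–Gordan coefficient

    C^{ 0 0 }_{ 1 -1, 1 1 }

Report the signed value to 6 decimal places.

+0.577350  (= +√(1/3))

triangle: 2!×0!×0!/3! = 2/6
(j±m)!: 0!×2!×2!×0!×0!×0! = 4
prefactor² = (2J+1)×Δ×N² = 4/3
  k=2: +1/(2!×0!×0!×0!×0!×0!) = 1/2
Σ = 1/2  ⇒  CG² = 4/3×1/2² = 1/3
CG = +√(1/3) = +0.577350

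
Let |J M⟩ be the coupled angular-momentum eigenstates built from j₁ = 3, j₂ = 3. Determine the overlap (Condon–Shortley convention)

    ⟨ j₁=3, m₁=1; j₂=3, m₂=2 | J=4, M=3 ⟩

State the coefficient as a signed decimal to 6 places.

j₁+j₂−J=2  J+j₁−j₂=4  J−j₁+j₂=4  j₁+j₂+J+1=11
(j₁±m₁, j₂±m₂, J±M) = (4,2,5,1,7,1)
P² = 82944/11
sum k=1..2:
  [1] −1/144 = -1/144
  [2] +1/288 = 1/288
S = -1/288
C² = P²·S² = 1/11 ; C = -0.301511

−√(1/11) = -0.301511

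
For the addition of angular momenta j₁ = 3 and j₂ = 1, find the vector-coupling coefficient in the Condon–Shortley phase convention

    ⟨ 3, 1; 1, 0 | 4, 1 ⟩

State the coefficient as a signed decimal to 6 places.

j₁+j₂−J=0  J+j₁−j₂=6  J−j₁+j₂=2  j₁+j₂+J+1=9
(j₁±m₁, j₂±m₂, J±M) = (4,2,1,1,5,3)
P² = 8640/7
sum k=0..0:
  [0] +1/48 = 1/48
S = 1/48
C² = P²·S² = 15/28 ; C = +0.731925

+√(15/28) ≈ +0.731925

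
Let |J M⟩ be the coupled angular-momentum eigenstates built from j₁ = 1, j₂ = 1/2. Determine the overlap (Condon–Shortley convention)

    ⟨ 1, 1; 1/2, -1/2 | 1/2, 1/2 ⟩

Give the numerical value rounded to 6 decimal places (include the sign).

+√(2/3) = +0.816497

j₁+j₂−J=1  J+j₁−j₂=1  J−j₁+j₂=0  j₁+j₂+J+1=3
(j₁±m₁, j₂±m₂, J±M) = (2,0,0,1,1,0)
P² = 2/3
sum k=0..0:
  [0] +1/1 = 1
S = 1
C² = P²·S² = 2/3 ; C = +0.816497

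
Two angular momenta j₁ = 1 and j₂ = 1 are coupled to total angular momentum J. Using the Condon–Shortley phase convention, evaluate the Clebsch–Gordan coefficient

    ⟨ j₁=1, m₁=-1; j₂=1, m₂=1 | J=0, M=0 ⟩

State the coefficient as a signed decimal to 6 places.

triangle: 2!*0!*0!/3! = 2/6
(j±m)!: 0!*2!*2!*0!*0!*0! = 4
prefactor² = (2J+1)*Δ*N² = 4/3
  k=2: +1/(2!*0!*0!*0!*0!*0!) = 1/2
Σ = 1/2  ⇒  CG² = 4/3*1/2² = 1/3
CG = +√(1/3) = +0.577350

+0.577350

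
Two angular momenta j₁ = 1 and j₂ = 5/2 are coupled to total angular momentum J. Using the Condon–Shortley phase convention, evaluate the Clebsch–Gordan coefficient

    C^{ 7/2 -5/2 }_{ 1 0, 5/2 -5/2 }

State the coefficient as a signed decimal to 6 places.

j₁+j₂−J=0  J+j₁−j₂=2  J−j₁+j₂=5  j₁+j₂+J+1=8
(j₁±m₁, j₂±m₂, J±M) = (1,1,0,5,1,6)
P² = 28800/7
sum k=0..0:
  [0] +1/120 = 1/120
S = 1/120
C² = P²·S² = 2/7 ; C = +0.534522

+0.534522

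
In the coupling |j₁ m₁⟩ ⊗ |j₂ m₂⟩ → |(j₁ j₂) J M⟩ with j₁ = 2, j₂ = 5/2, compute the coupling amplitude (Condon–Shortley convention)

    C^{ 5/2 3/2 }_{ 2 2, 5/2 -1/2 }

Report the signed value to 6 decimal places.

+√(27/70) = +0.621059

√[6·2!2!3!/8! · 4!0!2!3!4!1!] = √(864/35)
  +(−1)^0/∏(0,2,0,2,2,1)! = 1/8  (running 1/8)
⟨..|..⟩ = √(864/35)·(1/8) = +0.621059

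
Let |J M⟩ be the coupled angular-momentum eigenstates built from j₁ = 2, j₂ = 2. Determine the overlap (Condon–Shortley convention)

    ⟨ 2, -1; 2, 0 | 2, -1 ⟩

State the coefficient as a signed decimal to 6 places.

-0.267261  (= −√(1/14))

triangle: 2!·2!·2!/7! = 8/5040
(j±m)!: 1!·3!·2!·2!·1!·3! = 144
prefactor² = (2J+1)·Δ·N² = 8/7
  k=1: −1/(1!·1!·2!·1!·0!·1!) = -1/2
  k=2: +1/(2!·0!·1!·0!·1!·2!) = 1/4
Σ = -1/4  ⇒  CG² = 8/7·(-1/4)² = 1/14
CG = −√(1/14) = -0.267261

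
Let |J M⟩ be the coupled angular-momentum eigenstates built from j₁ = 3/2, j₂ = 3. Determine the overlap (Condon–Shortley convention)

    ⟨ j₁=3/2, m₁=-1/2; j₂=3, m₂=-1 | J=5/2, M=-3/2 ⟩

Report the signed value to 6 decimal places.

√[6·2!1!4!/8! · 1!2!2!4!1!4!] = √(576/35)
  +(−1)^1/∏(1,1,1,1,0,3)! = -1/6  (running -1/6)
  +(−1)^2/∏(2,0,0,0,1,4)! = 1/48  (running -7/48)
⟨..|..⟩ = √(576/35)·(-7/48) = -0.591608

-0.591608  (= −√(7/20))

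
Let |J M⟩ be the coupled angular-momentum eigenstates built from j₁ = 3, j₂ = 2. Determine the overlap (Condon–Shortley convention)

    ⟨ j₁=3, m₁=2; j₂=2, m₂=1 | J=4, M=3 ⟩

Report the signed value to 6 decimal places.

√[9·1!5!3!/10! · 5!1!3!1!7!1!] = √(6480)
  +(−1)^0/∏(0,1,1,3,4,0)! = 1/144  (running 1/144)
  +(−1)^1/∏(1,0,0,2,5,1)! = -1/240  (running 1/360)
⟨..|..⟩ = √(6480)·(1/360) = +0.223607

+0.223607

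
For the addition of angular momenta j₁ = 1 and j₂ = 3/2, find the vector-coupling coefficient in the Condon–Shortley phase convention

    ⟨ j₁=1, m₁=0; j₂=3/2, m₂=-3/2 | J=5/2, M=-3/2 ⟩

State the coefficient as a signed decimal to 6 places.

+√(2/5) = +0.632456

j₁+j₂−J=0  J+j₁−j₂=2  J−j₁+j₂=3  j₁+j₂+J+1=6
(j₁±m₁, j₂±m₂, J±M) = (1,1,0,3,1,4)
P² = 72/5
sum k=0..0:
  [0] +1/6 = 1/6
S = 1/6
C² = P²·S² = 2/5 ; C = +0.632456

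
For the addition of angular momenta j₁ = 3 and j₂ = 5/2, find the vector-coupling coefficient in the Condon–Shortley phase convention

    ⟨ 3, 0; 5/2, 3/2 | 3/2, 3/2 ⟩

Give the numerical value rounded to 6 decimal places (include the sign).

j₁+j₂−J=4  J+j₁−j₂=2  J−j₁+j₂=1  j₁+j₂+J+1=8
(j₁±m₁, j₂±m₂, J±M) = (3,3,4,1,3,0)
P² = 864/35
sum k=3..3:
  [3] −1/12 = -1/12
S = -1/12
C² = P²·S² = 6/35 ; C = -0.414039

−√(6/35) = -0.414039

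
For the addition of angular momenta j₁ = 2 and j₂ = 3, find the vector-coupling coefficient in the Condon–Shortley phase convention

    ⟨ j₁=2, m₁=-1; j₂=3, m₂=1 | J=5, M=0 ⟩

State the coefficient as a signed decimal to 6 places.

+√(5/21) ≈ +0.487950

√[11·0!4!6!/11! · 1!3!4!2!5!5!] = √(138240/7)
  +(−1)^0/∏(0,0,3,4,1,2)! = 1/288  (running 1/288)
⟨..|..⟩ = √(138240/7)·(1/288) = +0.487950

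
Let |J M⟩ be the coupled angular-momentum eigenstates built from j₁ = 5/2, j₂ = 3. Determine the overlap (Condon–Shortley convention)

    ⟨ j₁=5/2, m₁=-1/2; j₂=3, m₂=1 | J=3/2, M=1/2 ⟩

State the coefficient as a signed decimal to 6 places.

−√(1/105) ≈ -0.097590

√[4·4!1!2!/8! · 2!3!4!2!2!1!] = √(192/35)
  +(−1)^2/∏(2,2,1,2,0,0)! = 1/8  (running 1/8)
  +(−1)^3/∏(3,1,0,1,1,1)! = -1/6  (running -1/24)
⟨..|..⟩ = √(192/35)·(-1/24) = -0.097590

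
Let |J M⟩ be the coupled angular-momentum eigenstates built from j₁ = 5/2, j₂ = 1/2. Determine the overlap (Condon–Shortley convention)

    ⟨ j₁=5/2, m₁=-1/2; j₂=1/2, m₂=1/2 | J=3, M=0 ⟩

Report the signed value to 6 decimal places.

√[7·0!5!1!/7! · 2!3!1!0!3!3!] = √(72)
  +(−1)^0/∏(0,0,3,1,2,0)! = 1/12  (running 1/12)
⟨..|..⟩ = √(72)·(1/12) = +0.707107

+0.707107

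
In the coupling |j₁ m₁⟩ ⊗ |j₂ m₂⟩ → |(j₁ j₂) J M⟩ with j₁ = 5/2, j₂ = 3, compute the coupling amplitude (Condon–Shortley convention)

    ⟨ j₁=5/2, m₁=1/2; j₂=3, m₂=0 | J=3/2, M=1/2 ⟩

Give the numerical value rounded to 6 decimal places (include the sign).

+√(4/35) = +0.338062

triangle: 4!*1!*2!/8! = 48/40320
(j±m)!: 3!*2!*3!*3!*2!*1! = 864
prefactor² = (2J+1)*Δ*N² = 144/35
  k=1: −1/(1!*3!*1!*2!*0!*0!) = -1/12
  k=2: +1/(2!*2!*0!*1!*1!*1!) = 1/4
Σ = 1/6  ⇒  CG² = 144/35*1/6² = 4/35
CG = +√(4/35) = +0.338062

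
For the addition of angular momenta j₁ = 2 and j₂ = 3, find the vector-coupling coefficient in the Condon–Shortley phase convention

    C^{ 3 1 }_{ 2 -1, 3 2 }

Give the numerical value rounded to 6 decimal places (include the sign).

√[7·2!2!4!/9! · 1!3!5!1!4!2!] = √(64)
  +(−1)^1/∏(1,1,2,4,0,0)! = -1/48  (running -1/48)
  +(−1)^2/∏(2,0,1,3,1,1)! = 1/12  (running 1/16)
⟨..|..⟩ = √(64)·(1/16) = +0.500000

+0.500000  (= +√(1/4))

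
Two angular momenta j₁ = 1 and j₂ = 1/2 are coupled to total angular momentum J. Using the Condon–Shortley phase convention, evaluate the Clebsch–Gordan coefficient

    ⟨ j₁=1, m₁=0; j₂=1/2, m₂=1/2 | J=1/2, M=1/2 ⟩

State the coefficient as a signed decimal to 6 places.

triangle: 1!×1!×0!/3! = 1/6
(j±m)!: 1!×1!×1!×0!×1!×0! = 1
prefactor² = (2J+1)×Δ×N² = 1/3
  k=1: −1/(1!×0!×0!×0!×1!×0!) = -1
Σ = -1  ⇒  CG² = 1/3×(-1)² = 1/3
CG = −√(1/3) = -0.577350

-0.577350  (= −√(1/3))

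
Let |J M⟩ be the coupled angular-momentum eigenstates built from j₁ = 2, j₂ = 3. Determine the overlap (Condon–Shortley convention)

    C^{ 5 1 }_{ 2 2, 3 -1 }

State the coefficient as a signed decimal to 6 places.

+√(1/14) ≈ +0.267261

√[11·0!4!6!/11! · 4!0!2!4!6!4!] = √(663552/7)
  +(−1)^0/∏(0,0,0,2,4,4)! = 1/1152  (running 1/1152)
⟨..|..⟩ = √(663552/7)·(1/1152) = +0.267261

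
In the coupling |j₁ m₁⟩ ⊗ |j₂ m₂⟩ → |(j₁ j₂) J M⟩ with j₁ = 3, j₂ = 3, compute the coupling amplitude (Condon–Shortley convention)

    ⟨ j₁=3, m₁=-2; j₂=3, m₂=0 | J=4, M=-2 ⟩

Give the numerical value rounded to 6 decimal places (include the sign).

+0.139573  (= +√(3/154))

triangle: 2!×4!×4!/11! = 1152/39916800
(j±m)!: 1!×5!×3!×3!×2!×6! = 6220800
prefactor² = (2J+1)×Δ×N² = 124416/77
  k=1: −1/(1!×1!×4!×2!×0!×2!) = -1/96
  k=2: +1/(2!×0!×3!×1!×1!×3!) = 1/72
Σ = 1/288  ⇒  CG² = 124416/77×1/288² = 3/154
CG = +√(3/154) = +0.139573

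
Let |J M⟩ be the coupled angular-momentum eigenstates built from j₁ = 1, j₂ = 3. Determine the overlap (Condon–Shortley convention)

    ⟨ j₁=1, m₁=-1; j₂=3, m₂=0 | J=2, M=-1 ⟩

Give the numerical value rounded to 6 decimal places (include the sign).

+0.377964

triangle: 2!·0!·4!/7! = 48/5040
(j±m)!: 0!·2!·3!·3!·1!·3! = 432
prefactor² = (2J+1)·Δ·N² = 144/7
  k=2: +1/(2!·0!·0!·1!·0!·3!) = 1/12
Σ = 1/12  ⇒  CG² = 144/7·1/12² = 1/7
CG = +√(1/7) = +0.377964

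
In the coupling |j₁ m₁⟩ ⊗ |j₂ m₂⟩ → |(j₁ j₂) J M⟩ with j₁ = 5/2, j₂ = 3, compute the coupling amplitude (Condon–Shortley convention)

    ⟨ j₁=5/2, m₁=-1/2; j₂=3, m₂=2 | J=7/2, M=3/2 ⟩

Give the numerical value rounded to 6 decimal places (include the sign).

+0.308607  (= +√(2/21))

j₁+j₂−J=2  J+j₁−j₂=3  J−j₁+j₂=4  j₁+j₂+J+1=10
(j₁±m₁, j₂±m₂, J±M) = (2,3,5,1,5,2)
P² = 1536/7
sum k=1..2:
  [1] −1/48 = -1/48
  [2] +1/24 = 1/24
S = 1/48
C² = P²·S² = 2/21 ; C = +0.308607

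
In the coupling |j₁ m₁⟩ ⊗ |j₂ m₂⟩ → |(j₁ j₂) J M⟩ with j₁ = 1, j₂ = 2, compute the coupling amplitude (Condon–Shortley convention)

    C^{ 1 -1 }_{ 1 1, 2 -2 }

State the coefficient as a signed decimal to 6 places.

√[3·2!0!2!/5! · 2!0!0!4!0!2!] = √(48/5)
  +(−1)^0/∏(0,2,0,0,0,2)! = 1/4  (running 1/4)
⟨..|..⟩ = √(48/5)·(1/4) = +0.774597

+√(3/5) ≈ +0.774597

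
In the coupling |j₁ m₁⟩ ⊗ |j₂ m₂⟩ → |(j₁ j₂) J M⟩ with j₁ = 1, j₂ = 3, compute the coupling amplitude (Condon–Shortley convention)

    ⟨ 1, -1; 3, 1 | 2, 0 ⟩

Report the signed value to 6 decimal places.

+√(2/7) ≈ +0.534522

j₁+j₂−J=2  J+j₁−j₂=0  J−j₁+j₂=4  j₁+j₂+J+1=7
(j₁±m₁, j₂±m₂, J±M) = (0,2,4,2,2,2)
P² = 128/7
sum k=2..2:
  [2] +1/8 = 1/8
S = 1/8
C² = P²·S² = 2/7 ; C = +0.534522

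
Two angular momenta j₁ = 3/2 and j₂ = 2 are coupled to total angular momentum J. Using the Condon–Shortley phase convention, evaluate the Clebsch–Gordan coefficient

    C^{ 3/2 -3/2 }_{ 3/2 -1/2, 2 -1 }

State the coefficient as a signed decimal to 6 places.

triangle: 2!*1!*2!/6! = 4/720
(j±m)!: 1!*2!*1!*3!*0!*3! = 72
prefactor² = (2J+1)*Δ*N² = 8/5
  k=1: −1/(1!*1!*1!*0!*0!*2!) = -1/2
Σ = -1/2  ⇒  CG² = 8/5*(-1/2)² = 2/5
CG = −√(2/5) = -0.632456

−√(2/5) ≈ -0.632456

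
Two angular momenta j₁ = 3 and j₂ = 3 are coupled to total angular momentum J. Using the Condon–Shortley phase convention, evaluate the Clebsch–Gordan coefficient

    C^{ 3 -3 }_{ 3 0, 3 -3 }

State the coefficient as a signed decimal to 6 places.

j₁+j₂−J=3  J+j₁−j₂=3  J−j₁+j₂=3  j₁+j₂+J+1=10
(j₁±m₁, j₂±m₂, J±M) = (3,3,0,6,0,6)
P² = 7776
sum k=0..0:
  [0] +1/216 = 1/216
S = 1/216
C² = P²·S² = 1/6 ; C = +0.408248

+0.408248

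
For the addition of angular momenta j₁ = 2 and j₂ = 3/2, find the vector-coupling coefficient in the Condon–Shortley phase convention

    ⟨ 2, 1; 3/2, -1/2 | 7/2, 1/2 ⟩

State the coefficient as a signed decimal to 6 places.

j₁+j₂−J=0  J+j₁−j₂=4  J−j₁+j₂=3  j₁+j₂+J+1=8
(j₁±m₁, j₂±m₂, J±M) = (3,1,1,2,4,3)
P² = 1728/35
sum k=0..0:
  [0] +1/12 = 1/12
S = 1/12
C² = P²·S² = 12/35 ; C = +0.585540

+√(12/35) = +0.585540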